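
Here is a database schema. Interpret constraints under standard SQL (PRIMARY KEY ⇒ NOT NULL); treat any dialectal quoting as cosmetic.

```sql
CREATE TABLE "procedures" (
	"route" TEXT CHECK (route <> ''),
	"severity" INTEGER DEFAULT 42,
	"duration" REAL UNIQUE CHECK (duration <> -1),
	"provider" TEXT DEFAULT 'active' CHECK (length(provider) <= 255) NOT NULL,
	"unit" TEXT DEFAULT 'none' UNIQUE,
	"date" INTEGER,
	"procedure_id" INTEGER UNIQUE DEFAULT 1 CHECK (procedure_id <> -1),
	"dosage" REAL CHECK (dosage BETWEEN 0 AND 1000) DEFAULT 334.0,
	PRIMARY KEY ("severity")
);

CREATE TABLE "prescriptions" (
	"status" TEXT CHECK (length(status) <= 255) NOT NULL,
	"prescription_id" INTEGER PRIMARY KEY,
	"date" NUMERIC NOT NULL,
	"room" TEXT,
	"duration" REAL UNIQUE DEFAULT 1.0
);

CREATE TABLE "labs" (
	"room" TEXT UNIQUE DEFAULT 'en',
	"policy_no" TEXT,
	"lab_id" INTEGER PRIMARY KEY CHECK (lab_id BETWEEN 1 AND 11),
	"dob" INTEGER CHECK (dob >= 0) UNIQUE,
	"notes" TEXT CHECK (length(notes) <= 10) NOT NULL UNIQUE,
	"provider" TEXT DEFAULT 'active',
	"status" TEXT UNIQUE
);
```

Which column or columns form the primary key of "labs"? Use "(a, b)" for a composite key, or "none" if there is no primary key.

lab_id

lab_id is declared PRIMARY KEY inline on the column.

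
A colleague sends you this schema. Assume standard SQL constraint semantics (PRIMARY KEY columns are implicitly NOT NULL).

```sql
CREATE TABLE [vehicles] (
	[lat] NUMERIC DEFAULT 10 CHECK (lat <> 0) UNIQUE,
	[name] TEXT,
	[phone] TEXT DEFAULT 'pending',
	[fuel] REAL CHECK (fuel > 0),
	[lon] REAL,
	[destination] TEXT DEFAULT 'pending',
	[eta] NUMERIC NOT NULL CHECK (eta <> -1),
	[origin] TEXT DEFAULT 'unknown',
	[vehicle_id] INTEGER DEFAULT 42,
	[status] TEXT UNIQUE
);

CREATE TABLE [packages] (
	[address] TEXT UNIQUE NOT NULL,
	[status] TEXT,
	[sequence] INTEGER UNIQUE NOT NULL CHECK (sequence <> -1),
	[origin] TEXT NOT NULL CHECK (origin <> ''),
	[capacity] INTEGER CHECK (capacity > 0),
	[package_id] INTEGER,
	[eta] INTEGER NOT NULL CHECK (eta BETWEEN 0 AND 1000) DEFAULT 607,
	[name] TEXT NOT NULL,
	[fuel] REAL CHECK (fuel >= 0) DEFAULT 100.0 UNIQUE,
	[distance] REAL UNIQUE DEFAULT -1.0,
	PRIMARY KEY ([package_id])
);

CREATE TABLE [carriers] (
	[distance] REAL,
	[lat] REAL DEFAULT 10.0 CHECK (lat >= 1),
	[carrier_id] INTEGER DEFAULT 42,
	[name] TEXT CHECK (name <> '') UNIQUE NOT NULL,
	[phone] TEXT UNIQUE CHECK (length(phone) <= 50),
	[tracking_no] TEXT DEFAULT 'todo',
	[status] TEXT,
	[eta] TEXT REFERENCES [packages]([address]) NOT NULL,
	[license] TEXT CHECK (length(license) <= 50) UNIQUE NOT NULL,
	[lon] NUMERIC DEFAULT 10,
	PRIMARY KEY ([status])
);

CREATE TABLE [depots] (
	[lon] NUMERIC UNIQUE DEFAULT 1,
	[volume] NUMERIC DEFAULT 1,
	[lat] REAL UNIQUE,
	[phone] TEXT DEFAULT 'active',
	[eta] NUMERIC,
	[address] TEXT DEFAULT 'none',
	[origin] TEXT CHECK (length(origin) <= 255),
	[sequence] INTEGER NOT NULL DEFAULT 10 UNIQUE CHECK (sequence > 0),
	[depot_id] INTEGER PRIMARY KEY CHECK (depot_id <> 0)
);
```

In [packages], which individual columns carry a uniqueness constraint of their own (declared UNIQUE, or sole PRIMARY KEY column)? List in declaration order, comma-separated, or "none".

address, sequence, package_id, fuel, distance

- address: declared UNIQUE → unique.
- status: no UNIQUE or single-column PK constraint.
- sequence: declared UNIQUE → unique.
- origin: no UNIQUE or single-column PK constraint.
- capacity: no UNIQUE or single-column PK constraint.
- package_id: single-column PRIMARY KEY → unique.
- eta: no UNIQUE or single-column PK constraint.
- name: no UNIQUE or single-column PK constraint.
- fuel: declared UNIQUE → unique.
- distance: declared UNIQUE → unique.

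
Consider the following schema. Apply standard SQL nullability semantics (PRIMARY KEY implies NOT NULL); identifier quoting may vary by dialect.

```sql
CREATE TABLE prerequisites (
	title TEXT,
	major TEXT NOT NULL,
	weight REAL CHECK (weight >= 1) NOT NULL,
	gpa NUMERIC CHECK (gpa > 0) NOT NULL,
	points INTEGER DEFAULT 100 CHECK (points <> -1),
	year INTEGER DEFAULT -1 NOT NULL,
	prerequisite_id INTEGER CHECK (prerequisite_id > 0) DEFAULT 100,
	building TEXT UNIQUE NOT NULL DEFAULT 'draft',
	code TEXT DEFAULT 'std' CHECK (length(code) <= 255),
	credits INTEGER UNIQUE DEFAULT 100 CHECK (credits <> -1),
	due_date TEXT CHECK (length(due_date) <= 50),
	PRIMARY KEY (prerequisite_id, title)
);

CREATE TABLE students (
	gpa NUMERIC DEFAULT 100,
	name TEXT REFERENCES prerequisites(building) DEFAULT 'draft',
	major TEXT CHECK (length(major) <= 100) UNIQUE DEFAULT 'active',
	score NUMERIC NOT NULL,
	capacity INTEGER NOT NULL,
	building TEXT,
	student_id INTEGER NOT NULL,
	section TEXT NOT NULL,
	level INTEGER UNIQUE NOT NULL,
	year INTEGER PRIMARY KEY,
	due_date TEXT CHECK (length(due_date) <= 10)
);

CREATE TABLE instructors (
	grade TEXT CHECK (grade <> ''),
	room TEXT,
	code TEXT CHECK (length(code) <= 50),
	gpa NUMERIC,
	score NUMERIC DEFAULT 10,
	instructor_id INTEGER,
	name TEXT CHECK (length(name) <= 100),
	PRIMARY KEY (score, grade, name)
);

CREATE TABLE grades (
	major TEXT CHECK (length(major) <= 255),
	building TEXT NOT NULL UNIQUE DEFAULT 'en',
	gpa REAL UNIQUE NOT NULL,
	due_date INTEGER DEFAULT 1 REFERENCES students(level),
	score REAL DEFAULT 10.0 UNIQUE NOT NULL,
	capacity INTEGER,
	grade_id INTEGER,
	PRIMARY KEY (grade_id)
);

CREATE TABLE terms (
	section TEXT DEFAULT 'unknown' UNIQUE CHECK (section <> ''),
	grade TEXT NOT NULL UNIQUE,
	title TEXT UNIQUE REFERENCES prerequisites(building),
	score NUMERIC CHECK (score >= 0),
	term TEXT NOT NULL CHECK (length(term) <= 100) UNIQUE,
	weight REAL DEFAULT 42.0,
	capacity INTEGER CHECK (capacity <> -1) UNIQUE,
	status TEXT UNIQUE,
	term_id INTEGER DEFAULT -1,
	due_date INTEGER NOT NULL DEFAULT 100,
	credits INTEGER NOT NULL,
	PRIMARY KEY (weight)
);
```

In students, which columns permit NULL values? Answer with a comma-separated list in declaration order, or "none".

gpa, name, major, building, due_date

- gpa: DEFAULT only fills an omitted column; an explicit NULL is still allowed → nullable.
- name: a foreign key column may be NULL unless separately constrained → nullable.
- major: CHECK does not forbid NULL (a CHECK constraint passes when its expression is NULL) → nullable.
- score: declared NOT NULL → not nullable.
- capacity: declared NOT NULL → not nullable.
- building: no NOT NULL constraint applies → nullable.
- student_id: declared NOT NULL → not nullable.
- section: declared NOT NULL → not nullable.
- level: declared NOT NULL → not nullable.
- year: part of the PRIMARY KEY, which implies NOT NULL → not nullable.
- due_date: CHECK does not forbid NULL (a CHECK constraint passes when its expression is NULL) → nullable.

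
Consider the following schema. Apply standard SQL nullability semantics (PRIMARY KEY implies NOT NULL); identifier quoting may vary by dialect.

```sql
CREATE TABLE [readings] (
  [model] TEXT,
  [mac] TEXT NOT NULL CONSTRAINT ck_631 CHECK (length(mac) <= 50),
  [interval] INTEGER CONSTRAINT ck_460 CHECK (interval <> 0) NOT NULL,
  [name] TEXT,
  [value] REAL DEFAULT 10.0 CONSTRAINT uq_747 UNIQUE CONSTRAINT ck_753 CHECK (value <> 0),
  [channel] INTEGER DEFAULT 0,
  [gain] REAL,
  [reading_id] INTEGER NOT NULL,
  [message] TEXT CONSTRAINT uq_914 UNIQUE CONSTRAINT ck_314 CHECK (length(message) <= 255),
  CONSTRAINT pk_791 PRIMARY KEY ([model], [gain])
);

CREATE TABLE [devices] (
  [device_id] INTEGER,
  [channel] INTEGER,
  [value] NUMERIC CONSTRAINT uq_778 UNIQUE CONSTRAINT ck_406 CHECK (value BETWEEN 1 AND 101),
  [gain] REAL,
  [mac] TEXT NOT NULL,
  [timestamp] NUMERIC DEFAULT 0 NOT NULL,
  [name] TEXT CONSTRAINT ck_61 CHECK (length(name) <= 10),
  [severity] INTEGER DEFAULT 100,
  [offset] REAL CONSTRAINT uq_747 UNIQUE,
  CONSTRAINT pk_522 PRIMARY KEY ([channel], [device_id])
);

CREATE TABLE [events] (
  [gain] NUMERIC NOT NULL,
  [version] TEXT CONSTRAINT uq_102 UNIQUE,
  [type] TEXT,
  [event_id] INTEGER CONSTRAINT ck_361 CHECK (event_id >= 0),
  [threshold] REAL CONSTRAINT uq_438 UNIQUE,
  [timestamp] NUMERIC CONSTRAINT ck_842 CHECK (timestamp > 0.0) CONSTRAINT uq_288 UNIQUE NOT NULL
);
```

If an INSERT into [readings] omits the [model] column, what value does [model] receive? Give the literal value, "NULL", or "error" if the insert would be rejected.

model has no DEFAULT clause.
Omitting it would insert NULL, but it is part of the PRIMARY KEY, so the INSERT fails.

error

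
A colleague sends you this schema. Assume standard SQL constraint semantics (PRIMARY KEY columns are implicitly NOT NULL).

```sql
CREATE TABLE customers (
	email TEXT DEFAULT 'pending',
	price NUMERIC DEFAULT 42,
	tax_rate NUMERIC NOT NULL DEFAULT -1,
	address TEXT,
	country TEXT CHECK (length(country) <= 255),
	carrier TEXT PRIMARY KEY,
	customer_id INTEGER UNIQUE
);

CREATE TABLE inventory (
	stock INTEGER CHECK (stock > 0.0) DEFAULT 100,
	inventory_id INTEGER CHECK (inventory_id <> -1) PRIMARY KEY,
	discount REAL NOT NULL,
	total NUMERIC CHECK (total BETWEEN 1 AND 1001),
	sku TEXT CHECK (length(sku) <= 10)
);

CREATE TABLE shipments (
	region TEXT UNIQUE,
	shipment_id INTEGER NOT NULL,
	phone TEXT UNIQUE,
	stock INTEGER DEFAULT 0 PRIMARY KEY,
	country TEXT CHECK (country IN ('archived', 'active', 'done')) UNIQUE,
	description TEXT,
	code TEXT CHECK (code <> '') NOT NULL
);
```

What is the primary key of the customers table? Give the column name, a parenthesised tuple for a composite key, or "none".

carrier

carrier is declared PRIMARY KEY inline on the column.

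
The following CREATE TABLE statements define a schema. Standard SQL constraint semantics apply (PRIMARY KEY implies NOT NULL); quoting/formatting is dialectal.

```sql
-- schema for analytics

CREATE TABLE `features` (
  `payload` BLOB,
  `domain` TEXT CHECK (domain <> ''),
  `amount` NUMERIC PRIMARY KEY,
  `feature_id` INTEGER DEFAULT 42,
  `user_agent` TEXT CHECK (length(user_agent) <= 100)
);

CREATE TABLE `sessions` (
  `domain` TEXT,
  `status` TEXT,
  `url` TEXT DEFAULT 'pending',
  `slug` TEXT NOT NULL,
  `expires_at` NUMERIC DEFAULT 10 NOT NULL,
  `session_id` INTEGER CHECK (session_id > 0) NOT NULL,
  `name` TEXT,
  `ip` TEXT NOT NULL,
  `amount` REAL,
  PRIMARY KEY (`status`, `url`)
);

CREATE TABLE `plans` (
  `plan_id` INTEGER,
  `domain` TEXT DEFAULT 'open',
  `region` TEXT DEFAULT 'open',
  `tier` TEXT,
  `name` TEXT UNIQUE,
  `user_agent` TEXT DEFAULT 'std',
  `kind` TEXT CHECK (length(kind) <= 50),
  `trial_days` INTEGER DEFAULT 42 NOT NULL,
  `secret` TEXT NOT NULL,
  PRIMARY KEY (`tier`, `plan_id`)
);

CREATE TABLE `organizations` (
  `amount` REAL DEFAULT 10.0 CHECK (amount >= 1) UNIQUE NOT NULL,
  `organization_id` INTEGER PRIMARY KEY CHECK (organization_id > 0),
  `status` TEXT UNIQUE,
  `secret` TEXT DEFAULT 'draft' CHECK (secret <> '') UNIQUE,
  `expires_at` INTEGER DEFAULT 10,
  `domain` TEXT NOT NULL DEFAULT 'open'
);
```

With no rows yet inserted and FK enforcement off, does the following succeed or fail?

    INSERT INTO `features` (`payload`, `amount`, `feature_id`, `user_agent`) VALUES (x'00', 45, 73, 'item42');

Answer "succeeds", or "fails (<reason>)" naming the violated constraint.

succeeds

NOT NULL columns: amount is supplied.
CHECK constraints: 'item42' satisfies (length(user_agent) <= 100).
No constraint is violated.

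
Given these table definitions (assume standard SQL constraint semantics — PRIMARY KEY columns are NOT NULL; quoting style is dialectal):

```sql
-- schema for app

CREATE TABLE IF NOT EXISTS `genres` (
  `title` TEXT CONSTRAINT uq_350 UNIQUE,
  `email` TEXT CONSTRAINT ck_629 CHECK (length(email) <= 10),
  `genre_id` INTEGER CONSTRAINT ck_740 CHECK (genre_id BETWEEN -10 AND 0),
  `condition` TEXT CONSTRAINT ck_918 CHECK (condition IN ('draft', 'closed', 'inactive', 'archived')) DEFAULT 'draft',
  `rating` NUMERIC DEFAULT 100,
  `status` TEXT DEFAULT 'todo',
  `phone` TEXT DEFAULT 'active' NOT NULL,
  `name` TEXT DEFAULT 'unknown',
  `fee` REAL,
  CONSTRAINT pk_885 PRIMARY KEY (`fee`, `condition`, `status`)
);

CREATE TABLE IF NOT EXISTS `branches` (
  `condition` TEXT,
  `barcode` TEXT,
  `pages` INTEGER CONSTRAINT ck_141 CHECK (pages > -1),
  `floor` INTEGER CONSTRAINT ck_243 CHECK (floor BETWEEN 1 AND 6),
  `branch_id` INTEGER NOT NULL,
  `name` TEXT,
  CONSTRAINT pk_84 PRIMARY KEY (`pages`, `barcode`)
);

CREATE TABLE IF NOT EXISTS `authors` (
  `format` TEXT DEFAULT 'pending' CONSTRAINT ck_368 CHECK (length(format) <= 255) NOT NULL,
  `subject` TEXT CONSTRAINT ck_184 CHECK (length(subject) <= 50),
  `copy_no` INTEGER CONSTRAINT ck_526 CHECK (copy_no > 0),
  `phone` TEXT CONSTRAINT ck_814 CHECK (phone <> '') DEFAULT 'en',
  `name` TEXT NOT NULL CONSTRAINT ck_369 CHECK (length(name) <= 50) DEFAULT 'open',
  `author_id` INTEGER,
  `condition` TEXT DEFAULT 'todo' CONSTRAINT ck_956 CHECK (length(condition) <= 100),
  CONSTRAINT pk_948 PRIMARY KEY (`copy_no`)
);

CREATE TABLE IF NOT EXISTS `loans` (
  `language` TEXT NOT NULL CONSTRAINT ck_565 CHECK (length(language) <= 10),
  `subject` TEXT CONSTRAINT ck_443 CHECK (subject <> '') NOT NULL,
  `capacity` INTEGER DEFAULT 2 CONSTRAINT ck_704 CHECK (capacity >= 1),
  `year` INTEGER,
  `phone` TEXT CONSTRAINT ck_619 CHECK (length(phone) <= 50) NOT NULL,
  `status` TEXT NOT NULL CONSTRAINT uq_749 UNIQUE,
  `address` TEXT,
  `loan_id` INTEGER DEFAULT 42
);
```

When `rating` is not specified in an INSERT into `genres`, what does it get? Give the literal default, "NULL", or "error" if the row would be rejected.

100

rating has an explicit DEFAULT 100.
When the column is omitted from an INSERT, that default is used.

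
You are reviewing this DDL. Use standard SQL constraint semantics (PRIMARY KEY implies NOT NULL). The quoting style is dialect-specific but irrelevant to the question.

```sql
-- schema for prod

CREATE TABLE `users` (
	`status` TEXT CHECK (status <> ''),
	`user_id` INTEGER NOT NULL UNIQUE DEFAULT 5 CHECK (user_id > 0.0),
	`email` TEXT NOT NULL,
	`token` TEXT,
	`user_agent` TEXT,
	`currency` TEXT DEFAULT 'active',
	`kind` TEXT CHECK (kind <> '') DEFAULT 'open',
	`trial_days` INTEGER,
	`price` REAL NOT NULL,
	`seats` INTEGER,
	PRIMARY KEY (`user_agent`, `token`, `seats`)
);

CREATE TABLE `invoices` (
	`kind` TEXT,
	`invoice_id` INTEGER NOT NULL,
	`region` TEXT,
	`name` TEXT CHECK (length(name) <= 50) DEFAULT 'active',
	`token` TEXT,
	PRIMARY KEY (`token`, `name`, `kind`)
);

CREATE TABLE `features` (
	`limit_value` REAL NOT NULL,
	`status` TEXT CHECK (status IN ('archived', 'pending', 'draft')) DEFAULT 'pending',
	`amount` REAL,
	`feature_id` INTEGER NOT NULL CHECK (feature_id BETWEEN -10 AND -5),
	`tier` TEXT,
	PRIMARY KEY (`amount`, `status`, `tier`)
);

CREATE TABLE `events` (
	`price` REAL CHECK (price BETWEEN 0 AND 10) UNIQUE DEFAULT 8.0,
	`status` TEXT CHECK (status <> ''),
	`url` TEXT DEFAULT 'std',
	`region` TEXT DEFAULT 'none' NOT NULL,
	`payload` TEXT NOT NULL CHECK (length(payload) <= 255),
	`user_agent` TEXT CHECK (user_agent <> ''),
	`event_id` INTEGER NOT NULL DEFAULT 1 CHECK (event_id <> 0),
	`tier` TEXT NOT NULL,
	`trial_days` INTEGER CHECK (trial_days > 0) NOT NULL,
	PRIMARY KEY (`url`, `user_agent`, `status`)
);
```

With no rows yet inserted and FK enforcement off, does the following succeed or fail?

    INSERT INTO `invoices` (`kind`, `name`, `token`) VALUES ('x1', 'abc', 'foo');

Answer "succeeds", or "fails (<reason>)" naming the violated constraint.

invoice_id is omitted from the column list and has no DEFAULT, so it would receive NULL.
But invoice_id is declared NOT NULL.

fails (NOT NULL on invoice_id)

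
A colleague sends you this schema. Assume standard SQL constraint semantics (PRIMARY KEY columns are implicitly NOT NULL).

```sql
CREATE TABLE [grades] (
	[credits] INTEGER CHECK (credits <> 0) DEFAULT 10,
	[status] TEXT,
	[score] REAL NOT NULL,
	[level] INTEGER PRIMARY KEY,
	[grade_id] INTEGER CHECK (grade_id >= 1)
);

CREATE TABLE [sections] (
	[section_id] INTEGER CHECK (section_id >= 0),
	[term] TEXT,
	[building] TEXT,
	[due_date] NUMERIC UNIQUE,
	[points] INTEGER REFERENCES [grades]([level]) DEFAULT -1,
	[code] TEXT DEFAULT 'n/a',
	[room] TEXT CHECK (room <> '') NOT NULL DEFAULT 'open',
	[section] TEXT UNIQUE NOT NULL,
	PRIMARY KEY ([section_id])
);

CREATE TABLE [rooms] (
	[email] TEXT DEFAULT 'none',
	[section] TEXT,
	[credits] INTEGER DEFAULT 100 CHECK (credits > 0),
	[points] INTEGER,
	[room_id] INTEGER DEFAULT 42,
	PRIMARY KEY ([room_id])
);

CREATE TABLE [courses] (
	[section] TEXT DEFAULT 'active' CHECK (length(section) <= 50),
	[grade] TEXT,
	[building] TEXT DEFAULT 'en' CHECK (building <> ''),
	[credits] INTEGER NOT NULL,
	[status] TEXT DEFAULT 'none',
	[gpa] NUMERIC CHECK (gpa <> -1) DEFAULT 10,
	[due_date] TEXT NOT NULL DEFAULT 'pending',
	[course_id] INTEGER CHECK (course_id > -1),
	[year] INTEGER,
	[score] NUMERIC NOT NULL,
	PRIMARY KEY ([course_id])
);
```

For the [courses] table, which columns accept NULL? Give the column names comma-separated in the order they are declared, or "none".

section, grade, building, status, gpa, year

- section: CHECK does not forbid NULL (a CHECK constraint passes when its expression is NULL) → nullable.
- grade: no NOT NULL constraint applies → nullable.
- building: CHECK does not forbid NULL (a CHECK constraint passes when its expression is NULL) → nullable.
- credits: declared NOT NULL → not nullable.
- status: DEFAULT only fills an omitted column; an explicit NULL is still allowed → nullable.
- gpa: CHECK does not forbid NULL (a CHECK constraint passes when its expression is NULL) → nullable.
- due_date: declared NOT NULL → not nullable.
- course_id: part of the PRIMARY KEY, which implies NOT NULL → not nullable.
- year: no NOT NULL constraint applies → nullable.
- score: declared NOT NULL → not nullable.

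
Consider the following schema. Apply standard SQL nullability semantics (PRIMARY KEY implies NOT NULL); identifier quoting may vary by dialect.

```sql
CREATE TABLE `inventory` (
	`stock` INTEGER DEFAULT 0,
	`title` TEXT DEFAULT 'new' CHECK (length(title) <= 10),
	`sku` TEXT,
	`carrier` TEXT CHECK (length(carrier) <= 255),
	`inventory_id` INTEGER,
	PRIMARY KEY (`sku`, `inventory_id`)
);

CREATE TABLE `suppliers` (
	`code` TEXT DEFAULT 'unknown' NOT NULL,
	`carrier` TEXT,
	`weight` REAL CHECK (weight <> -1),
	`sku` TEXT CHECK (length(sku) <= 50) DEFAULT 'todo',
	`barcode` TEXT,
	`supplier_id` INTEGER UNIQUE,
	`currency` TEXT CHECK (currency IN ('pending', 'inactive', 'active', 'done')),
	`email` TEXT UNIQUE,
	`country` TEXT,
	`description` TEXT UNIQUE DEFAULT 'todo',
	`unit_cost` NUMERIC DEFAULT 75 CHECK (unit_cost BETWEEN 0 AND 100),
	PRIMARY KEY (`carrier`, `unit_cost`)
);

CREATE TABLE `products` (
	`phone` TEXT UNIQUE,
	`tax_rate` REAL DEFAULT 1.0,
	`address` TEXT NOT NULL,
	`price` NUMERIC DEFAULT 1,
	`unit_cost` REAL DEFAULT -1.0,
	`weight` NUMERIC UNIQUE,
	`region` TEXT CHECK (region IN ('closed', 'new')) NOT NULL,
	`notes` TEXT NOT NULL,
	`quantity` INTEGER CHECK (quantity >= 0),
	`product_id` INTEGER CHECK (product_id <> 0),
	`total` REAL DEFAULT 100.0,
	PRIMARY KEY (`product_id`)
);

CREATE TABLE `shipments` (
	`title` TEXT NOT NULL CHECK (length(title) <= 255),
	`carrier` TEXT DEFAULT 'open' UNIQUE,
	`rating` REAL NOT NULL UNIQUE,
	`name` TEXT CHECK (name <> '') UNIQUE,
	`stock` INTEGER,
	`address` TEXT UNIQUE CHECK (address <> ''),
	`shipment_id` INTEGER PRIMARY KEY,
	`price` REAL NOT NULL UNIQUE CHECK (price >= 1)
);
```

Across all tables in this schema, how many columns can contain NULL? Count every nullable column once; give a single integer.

inventory: 3 nullable (stock, title, carrier — PK (sku, inventory_id) and explicit NOT NULL columns excluded).
suppliers: 8 nullable (weight, sku, barcode, supplier_id, currency, email, country, description — PK (carrier, unit_cost) and explicit NOT NULL columns excluded).
products: 7 nullable (phone, tax_rate, price, unit_cost, weight, quantity, total — PK (product_id) and explicit NOT NULL columns excluded).
shipments: 4 nullable (carrier, name, stock, address — PK (shipment_id) and explicit NOT NULL columns excluded).
Total: 3 + 8 + 7 + 4 = 22.

22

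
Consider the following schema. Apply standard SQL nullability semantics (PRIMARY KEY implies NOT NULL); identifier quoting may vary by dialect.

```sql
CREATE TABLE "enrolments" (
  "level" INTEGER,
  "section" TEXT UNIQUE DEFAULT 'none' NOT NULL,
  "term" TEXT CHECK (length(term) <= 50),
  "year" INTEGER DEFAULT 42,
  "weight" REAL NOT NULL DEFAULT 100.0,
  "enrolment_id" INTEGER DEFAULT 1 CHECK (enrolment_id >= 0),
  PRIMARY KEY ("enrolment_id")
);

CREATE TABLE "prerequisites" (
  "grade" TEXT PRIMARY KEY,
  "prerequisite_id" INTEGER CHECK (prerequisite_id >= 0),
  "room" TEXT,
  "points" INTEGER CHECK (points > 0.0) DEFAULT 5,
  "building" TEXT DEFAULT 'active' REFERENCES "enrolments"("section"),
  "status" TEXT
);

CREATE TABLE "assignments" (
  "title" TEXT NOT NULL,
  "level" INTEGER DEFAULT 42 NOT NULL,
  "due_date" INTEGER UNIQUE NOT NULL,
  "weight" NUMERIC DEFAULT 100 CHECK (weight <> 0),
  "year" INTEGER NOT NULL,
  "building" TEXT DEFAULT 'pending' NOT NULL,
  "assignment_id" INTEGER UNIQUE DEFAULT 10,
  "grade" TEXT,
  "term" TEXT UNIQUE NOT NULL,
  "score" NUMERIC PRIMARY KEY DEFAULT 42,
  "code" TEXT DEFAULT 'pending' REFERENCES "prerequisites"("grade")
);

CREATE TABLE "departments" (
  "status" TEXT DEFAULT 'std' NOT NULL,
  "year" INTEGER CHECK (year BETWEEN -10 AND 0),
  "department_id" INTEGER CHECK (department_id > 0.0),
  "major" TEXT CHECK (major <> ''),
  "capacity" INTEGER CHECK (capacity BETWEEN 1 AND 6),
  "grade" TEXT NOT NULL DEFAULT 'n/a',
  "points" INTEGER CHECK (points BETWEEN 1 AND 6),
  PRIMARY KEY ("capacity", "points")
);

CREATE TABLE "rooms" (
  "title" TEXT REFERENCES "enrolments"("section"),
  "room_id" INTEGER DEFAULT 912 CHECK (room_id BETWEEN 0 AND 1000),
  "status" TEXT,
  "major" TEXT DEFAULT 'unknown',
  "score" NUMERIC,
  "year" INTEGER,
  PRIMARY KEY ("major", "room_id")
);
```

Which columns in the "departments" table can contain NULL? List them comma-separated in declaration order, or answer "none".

year, department_id, major

- status: declared NOT NULL → not nullable.
- year: CHECK does not forbid NULL (a CHECK constraint passes when its expression is NULL) → nullable.
- department_id: CHECK does not forbid NULL (a CHECK constraint passes when its expression is NULL) → nullable.
- major: CHECK does not forbid NULL (a CHECK constraint passes when its expression is NULL) → nullable.
- capacity: part of the PRIMARY KEY, which implies NOT NULL → not nullable.
- grade: declared NOT NULL → not nullable.
- points: part of the PRIMARY KEY, which implies NOT NULL → not nullable.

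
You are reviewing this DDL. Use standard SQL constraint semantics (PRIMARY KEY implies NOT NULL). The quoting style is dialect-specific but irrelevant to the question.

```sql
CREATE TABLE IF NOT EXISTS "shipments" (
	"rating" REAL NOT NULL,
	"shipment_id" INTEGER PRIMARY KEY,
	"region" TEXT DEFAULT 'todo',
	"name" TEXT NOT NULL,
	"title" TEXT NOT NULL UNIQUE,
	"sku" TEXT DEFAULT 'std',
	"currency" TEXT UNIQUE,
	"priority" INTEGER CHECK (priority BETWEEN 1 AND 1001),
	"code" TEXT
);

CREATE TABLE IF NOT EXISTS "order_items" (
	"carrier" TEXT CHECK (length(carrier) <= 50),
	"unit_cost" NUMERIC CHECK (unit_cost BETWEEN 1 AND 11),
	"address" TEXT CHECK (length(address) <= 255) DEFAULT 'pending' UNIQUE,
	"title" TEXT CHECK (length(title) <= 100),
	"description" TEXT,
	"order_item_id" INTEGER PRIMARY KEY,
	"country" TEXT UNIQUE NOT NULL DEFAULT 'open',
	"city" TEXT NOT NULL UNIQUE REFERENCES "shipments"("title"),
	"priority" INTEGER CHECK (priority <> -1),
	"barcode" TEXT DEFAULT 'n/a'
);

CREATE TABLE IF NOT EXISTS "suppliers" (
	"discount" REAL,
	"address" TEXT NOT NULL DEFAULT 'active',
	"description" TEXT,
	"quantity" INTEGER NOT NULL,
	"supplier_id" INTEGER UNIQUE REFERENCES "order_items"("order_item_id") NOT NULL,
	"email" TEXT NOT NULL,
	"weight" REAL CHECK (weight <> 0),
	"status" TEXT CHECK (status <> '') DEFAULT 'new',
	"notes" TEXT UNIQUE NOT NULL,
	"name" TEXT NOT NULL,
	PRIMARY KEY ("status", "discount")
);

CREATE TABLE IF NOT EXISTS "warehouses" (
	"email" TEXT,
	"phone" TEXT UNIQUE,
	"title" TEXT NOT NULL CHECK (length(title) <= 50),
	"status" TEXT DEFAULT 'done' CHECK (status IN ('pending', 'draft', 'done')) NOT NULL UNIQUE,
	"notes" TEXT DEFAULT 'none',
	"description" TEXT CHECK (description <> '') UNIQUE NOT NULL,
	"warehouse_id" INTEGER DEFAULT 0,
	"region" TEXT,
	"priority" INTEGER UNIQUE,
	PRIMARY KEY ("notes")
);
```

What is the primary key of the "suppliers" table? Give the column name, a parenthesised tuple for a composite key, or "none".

(status, discount)

A table-level PRIMARY KEY clause names 2 columns: status, discount.
This is a composite key — the combination is unique, not each column individually.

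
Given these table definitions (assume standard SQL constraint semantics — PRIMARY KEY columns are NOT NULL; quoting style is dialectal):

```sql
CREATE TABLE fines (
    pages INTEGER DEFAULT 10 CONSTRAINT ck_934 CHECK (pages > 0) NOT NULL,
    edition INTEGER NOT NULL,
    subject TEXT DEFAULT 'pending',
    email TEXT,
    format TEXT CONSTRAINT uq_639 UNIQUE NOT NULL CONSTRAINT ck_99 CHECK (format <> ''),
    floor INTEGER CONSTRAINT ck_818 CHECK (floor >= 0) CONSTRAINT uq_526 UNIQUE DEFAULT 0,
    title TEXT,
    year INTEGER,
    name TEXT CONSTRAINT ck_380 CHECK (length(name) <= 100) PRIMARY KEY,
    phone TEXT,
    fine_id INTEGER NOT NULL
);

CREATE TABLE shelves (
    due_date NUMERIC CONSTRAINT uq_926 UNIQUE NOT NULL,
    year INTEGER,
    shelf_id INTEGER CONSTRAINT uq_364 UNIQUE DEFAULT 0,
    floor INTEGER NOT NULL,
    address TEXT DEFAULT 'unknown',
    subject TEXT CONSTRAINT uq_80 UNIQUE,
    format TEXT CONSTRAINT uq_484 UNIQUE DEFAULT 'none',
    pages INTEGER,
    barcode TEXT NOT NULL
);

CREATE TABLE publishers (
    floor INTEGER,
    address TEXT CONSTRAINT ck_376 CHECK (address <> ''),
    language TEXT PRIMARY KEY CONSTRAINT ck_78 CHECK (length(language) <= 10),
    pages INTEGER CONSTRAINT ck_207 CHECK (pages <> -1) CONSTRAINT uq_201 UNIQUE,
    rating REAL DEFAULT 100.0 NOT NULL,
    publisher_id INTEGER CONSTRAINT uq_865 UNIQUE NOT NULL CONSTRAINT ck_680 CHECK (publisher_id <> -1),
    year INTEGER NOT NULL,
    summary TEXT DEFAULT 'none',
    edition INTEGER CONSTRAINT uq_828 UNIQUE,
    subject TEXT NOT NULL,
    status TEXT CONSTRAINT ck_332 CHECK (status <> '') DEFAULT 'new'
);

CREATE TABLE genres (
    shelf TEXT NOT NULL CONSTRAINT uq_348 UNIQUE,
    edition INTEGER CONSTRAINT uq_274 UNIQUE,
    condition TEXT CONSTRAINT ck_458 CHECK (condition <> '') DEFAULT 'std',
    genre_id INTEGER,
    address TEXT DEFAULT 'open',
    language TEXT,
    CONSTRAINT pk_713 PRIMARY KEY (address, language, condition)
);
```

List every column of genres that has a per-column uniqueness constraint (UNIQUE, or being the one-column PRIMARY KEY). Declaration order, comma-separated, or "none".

- shelf: declared UNIQUE → unique.
- edition: declared UNIQUE → unique.
- condition: part of a composite PRIMARY KEY — only the tuple is unique, not this column on its own.
- genre_id: no UNIQUE or single-column PK constraint.
- address: part of a composite PRIMARY KEY — only the tuple is unique, not this column on its own.
- language: part of a composite PRIMARY KEY — only the tuple is unique, not this column on its own.

shelf, edition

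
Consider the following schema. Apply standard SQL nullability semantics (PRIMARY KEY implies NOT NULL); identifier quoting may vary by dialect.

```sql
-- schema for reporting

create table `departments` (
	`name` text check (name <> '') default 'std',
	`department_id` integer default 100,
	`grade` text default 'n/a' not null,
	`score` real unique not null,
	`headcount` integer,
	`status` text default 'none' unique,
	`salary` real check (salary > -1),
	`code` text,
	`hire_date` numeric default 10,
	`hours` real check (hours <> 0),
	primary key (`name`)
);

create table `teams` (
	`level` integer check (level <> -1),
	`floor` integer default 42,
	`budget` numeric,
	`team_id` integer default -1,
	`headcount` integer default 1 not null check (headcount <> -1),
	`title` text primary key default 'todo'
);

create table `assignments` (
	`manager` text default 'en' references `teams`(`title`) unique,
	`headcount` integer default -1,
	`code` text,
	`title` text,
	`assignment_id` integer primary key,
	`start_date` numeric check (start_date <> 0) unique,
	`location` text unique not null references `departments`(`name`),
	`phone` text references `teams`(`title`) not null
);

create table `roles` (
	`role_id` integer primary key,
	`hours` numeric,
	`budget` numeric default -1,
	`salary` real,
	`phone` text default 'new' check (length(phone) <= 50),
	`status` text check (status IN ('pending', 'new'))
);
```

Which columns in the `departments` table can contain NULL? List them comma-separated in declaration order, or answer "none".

- name: part of the PRIMARY KEY, which implies NOT NULL → not nullable.
- department_id: DEFAULT only fills an omitted column; an explicit NULL is still allowed → nullable.
- grade: declared NOT NULL → not nullable.
- score: declared NOT NULL → not nullable.
- headcount: no NOT NULL constraint applies → nullable.
- status: UNIQUE does not imply NOT NULL → nullable.
- salary: CHECK does not forbid NULL (a CHECK constraint passes when its expression is NULL) → nullable.
- code: no NOT NULL constraint applies → nullable.
- hire_date: DEFAULT only fills an omitted column; an explicit NULL is still allowed → nullable.
- hours: CHECK does not forbid NULL (a CHECK constraint passes when its expression is NULL) → nullable.

department_id, headcount, status, salary, code, hire_date, hours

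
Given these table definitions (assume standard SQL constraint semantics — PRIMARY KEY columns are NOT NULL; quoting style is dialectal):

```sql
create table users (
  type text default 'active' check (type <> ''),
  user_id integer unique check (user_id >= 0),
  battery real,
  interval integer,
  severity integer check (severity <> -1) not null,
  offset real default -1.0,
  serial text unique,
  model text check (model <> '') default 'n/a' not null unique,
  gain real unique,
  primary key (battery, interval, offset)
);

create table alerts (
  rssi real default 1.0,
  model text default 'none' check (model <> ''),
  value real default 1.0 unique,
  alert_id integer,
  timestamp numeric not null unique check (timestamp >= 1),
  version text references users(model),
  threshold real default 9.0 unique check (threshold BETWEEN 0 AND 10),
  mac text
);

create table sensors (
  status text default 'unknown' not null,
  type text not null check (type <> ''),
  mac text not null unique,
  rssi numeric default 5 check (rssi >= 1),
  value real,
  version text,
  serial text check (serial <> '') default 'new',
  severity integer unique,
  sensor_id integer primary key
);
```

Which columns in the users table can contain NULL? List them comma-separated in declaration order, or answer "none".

- type: CHECK does not forbid NULL (a CHECK constraint passes when its expression is NULL) → nullable.
- user_id: CHECK does not forbid NULL (a CHECK constraint passes when its expression is NULL) → nullable.
- battery: part of the PRIMARY KEY, which implies NOT NULL → not nullable.
- interval: part of the PRIMARY KEY, which implies NOT NULL → not nullable.
- severity: declared NOT NULL → not nullable.
- offset: part of the PRIMARY KEY, which implies NOT NULL → not nullable.
- serial: UNIQUE does not imply NOT NULL → nullable.
- model: declared NOT NULL → not nullable.
- gain: UNIQUE does not imply NOT NULL → nullable.

type, user_id, serial, gain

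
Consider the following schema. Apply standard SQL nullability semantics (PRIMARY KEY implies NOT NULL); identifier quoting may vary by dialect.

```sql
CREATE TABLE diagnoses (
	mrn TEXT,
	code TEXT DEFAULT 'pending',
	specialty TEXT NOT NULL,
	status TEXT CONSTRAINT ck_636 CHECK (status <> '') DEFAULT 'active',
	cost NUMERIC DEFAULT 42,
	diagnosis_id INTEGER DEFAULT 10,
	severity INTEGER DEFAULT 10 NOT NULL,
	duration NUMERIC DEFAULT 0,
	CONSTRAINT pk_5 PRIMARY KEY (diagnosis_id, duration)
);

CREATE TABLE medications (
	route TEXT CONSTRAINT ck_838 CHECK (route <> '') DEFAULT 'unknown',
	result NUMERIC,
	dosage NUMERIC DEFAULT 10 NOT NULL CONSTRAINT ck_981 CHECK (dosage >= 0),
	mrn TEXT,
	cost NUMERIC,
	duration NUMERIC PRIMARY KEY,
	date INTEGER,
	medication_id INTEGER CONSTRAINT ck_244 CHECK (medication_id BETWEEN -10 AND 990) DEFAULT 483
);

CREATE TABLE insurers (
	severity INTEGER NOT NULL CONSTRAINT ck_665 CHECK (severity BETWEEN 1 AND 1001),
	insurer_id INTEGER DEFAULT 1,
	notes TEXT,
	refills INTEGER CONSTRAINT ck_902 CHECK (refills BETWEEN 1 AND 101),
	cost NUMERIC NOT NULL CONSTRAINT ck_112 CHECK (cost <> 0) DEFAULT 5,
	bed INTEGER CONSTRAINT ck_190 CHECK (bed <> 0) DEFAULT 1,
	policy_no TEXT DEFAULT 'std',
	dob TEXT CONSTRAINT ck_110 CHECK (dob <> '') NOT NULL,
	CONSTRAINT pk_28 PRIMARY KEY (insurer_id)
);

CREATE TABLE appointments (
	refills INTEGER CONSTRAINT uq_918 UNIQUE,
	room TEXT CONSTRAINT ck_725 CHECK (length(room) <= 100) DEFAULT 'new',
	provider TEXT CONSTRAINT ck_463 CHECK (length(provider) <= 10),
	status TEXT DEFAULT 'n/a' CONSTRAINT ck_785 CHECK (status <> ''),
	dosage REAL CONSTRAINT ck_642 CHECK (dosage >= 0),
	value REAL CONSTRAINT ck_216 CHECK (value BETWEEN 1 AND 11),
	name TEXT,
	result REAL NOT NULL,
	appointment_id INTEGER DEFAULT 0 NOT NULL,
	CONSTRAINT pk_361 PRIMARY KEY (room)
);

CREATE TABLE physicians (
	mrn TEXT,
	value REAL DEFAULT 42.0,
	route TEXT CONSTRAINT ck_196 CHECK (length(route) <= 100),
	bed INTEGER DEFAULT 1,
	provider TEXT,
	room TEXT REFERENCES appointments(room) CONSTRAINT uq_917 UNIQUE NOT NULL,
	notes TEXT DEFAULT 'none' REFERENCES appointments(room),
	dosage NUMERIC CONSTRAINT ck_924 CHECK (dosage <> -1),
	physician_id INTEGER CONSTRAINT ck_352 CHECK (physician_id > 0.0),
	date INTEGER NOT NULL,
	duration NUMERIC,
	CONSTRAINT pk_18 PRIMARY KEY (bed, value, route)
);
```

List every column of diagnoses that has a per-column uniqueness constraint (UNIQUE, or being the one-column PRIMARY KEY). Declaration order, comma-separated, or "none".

none

- mrn: no UNIQUE or single-column PK constraint.
- code: no UNIQUE or single-column PK constraint.
- specialty: no UNIQUE or single-column PK constraint.
- status: no UNIQUE or single-column PK constraint.
- cost: no UNIQUE or single-column PK constraint.
- diagnosis_id: part of a composite PRIMARY KEY — only the tuple is unique, not this column on its own.
- severity: no UNIQUE or single-column PK constraint.
- duration: part of a composite PRIMARY KEY — only the tuple is unique, not this column on its own.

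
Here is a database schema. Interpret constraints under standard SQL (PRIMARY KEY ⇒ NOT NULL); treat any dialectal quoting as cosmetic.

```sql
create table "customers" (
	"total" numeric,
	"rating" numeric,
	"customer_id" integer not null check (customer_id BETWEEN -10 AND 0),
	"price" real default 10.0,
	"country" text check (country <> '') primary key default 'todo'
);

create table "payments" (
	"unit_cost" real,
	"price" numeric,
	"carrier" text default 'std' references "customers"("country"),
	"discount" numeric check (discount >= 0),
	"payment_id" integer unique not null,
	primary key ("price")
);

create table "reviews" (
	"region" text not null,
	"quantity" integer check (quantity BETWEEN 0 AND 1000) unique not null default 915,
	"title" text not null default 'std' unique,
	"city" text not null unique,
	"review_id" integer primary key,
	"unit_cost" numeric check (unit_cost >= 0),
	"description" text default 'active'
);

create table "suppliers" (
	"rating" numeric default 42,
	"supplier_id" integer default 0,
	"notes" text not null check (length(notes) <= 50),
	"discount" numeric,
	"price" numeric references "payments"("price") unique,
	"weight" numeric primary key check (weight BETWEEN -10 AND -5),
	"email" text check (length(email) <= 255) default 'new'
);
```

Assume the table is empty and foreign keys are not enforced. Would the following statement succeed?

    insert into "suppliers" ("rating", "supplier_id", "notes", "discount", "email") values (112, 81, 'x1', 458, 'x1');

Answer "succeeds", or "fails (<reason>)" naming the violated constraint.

fails (NOT NULL on weight)

weight is omitted from the column list and has no DEFAULT, so it would receive NULL.
But weight is part of the PRIMARY KEY (implied NOT NULL).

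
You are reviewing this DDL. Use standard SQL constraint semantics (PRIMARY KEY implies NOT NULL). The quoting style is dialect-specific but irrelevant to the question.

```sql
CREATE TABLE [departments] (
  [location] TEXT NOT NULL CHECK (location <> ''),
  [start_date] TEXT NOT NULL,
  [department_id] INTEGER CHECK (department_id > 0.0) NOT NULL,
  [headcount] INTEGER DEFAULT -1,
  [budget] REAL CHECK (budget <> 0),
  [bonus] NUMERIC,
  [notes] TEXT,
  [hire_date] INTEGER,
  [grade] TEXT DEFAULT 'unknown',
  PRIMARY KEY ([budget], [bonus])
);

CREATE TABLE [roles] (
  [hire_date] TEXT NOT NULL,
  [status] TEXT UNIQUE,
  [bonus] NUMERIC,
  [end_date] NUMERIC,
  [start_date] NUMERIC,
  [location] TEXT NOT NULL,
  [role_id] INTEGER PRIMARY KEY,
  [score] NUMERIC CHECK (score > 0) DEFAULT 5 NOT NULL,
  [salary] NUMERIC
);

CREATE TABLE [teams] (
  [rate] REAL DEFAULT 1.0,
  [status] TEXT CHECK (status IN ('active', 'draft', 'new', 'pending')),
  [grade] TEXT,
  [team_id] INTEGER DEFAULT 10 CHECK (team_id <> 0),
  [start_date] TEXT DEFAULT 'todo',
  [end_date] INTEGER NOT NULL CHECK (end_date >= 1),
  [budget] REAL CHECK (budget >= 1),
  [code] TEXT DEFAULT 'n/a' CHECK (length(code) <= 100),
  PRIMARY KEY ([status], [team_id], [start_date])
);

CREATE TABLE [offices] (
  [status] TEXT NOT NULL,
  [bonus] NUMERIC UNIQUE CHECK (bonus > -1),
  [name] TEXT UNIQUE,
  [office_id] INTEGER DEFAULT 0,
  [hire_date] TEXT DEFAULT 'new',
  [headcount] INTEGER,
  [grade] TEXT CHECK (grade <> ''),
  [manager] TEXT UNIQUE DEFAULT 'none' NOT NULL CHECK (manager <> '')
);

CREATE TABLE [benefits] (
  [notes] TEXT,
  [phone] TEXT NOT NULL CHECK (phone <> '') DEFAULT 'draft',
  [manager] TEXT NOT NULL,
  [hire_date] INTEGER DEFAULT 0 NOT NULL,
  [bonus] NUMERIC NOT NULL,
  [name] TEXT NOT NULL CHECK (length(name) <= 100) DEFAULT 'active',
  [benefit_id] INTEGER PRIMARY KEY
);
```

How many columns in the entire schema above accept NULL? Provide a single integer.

departments: 4 nullable (headcount, notes, hire_date, grade — PK (budget, bonus) and explicit NOT NULL columns excluded).
roles: 5 nullable (status, bonus, end_date, start_date, salary — PK (role_id) and explicit NOT NULL columns excluded).
teams: 4 nullable (rate, grade, budget, code — PK (status, team_id, start_date) and explicit NOT NULL columns excluded).
offices: 6 nullable (bonus, name, office_id, hire_date, headcount, grade — PK none and explicit NOT NULL columns excluded).
benefits: 1 nullable (notes — PK (benefit_id) and explicit NOT NULL columns excluded).
Total: 4 + 5 + 4 + 6 + 1 = 20.

20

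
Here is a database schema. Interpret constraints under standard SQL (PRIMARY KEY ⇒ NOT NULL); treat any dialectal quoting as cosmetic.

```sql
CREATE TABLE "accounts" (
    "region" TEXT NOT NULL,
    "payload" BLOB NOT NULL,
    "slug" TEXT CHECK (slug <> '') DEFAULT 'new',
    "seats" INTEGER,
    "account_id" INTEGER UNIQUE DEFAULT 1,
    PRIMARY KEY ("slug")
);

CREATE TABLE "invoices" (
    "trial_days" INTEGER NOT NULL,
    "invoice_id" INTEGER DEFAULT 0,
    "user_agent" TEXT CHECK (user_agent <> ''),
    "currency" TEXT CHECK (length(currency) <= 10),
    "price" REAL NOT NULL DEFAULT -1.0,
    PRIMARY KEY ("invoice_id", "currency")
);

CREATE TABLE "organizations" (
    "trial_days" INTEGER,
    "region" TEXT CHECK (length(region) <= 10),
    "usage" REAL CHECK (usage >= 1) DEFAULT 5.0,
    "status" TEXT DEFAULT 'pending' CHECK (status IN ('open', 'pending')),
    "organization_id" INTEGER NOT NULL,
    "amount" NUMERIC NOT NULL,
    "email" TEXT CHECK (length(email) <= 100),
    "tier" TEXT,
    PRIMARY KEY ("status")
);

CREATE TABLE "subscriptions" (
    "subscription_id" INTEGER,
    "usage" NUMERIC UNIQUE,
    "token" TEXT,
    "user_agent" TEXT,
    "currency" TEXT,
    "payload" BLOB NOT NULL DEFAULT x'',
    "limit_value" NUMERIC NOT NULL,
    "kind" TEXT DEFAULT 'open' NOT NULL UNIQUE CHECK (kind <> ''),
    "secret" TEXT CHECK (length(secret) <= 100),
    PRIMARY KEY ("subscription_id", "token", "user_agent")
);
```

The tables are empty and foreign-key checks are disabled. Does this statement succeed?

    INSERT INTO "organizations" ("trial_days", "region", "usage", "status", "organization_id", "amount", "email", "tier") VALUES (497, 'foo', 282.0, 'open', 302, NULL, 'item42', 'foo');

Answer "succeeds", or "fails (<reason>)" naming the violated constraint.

fails (NOT NULL on amount)

amount is explicitly set to NULL, but amount is declared NOT NULL.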